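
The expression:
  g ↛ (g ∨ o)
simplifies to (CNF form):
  False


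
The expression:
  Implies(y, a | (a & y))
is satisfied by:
  {a: True, y: False}
  {y: False, a: False}
  {y: True, a: True}


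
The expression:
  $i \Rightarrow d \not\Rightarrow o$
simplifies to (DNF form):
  $\left(d \wedge \neg o\right) \vee \neg i$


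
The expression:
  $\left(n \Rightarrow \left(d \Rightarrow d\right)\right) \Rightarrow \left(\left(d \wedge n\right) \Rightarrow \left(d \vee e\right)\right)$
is always true.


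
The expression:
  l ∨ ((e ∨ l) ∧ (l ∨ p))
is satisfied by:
  {l: True, e: True, p: True}
  {l: True, e: True, p: False}
  {l: True, p: True, e: False}
  {l: True, p: False, e: False}
  {e: True, p: True, l: False}


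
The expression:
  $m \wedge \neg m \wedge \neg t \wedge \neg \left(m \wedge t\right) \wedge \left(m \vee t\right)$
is never true.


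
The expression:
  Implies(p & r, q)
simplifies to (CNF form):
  q | ~p | ~r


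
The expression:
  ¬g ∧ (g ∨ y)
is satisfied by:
  {y: True, g: False}


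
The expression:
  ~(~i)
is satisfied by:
  {i: True}


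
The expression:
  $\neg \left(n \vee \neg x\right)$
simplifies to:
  $x \wedge \neg n$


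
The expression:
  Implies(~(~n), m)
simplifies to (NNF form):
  m | ~n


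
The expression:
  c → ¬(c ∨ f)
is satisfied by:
  {c: False}


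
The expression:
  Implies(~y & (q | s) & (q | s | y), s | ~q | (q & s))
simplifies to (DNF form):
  s | y | ~q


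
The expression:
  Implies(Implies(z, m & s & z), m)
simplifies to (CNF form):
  m | z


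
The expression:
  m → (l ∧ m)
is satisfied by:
  {l: True, m: False}
  {m: False, l: False}
  {m: True, l: True}


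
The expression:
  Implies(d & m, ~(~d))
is always true.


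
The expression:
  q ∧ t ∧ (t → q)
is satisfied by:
  {t: True, q: True}


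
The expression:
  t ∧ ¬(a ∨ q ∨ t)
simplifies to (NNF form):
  False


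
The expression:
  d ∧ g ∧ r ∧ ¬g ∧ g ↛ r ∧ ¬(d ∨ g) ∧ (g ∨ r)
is never true.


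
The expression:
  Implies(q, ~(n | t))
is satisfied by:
  {n: False, q: False, t: False}
  {t: True, n: False, q: False}
  {n: True, t: False, q: False}
  {t: True, n: True, q: False}
  {q: True, t: False, n: False}


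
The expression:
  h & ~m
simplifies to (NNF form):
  h & ~m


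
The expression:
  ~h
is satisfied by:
  {h: False}


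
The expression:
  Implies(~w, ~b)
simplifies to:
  w | ~b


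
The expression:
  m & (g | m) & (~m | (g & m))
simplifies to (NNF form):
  g & m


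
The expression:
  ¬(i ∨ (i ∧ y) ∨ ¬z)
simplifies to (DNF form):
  z ∧ ¬i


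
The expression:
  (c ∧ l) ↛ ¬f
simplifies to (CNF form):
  c ∧ f ∧ l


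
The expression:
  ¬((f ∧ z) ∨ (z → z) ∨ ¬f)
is never true.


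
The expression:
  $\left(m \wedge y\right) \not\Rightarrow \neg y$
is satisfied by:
  {m: True, y: True}


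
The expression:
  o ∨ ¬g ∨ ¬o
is always true.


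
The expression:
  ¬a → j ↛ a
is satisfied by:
  {a: True, j: True}
  {a: True, j: False}
  {j: True, a: False}


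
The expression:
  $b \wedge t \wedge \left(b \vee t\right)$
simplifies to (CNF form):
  $b \wedge t$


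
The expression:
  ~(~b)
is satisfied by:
  {b: True}


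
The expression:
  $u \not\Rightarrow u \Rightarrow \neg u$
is always true.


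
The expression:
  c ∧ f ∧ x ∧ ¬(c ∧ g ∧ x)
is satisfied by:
  {c: True, x: True, f: True, g: False}


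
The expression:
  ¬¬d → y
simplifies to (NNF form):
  y ∨ ¬d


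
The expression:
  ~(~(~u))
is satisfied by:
  {u: False}


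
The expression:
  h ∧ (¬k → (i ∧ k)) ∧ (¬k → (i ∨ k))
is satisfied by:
  {h: True, k: True}


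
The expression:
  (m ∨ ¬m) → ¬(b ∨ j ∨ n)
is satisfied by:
  {n: False, j: False, b: False}


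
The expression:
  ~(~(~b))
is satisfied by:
  {b: False}


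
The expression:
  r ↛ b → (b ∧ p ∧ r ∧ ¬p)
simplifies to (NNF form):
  b ∨ ¬r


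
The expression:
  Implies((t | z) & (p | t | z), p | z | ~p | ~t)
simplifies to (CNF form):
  True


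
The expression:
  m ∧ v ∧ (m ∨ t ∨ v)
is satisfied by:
  {m: True, v: True}


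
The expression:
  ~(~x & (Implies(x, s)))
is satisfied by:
  {x: True}


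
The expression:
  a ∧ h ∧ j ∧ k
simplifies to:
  a ∧ h ∧ j ∧ k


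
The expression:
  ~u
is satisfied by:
  {u: False}


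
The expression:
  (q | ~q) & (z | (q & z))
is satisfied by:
  {z: True}


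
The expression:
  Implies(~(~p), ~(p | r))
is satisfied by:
  {p: False}


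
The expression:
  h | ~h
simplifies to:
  True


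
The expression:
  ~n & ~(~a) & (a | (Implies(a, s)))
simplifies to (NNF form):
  a & ~n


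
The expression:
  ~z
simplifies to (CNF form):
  ~z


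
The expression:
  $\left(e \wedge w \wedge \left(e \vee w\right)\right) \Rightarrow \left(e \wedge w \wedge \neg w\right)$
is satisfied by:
  {w: False, e: False}
  {e: True, w: False}
  {w: True, e: False}


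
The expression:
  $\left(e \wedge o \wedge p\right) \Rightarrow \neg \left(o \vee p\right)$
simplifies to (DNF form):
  $\neg e \vee \neg o \vee \neg p$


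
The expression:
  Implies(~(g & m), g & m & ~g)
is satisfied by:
  {m: True, g: True}


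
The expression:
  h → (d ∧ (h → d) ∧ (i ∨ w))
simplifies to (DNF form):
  (d ∧ i) ∨ (d ∧ w) ∨ ¬h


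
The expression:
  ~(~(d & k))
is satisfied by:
  {d: True, k: True}


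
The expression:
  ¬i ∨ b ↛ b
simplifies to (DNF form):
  ¬i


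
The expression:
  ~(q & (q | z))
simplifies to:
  ~q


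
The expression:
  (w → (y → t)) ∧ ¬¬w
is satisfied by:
  {t: True, w: True, y: False}
  {w: True, y: False, t: False}
  {y: True, t: True, w: True}


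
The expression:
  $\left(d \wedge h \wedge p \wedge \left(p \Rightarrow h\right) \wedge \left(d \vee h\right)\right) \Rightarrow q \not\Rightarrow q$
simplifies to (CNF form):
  $\neg d \vee \neg h \vee \neg p$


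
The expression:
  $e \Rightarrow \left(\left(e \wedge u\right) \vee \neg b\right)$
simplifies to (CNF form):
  $u \vee \neg b \vee \neg e$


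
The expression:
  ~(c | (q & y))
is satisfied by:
  {q: False, c: False, y: False}
  {y: True, q: False, c: False}
  {q: True, y: False, c: False}


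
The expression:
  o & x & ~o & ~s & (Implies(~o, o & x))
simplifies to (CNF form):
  False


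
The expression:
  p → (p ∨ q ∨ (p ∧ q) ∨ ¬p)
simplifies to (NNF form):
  True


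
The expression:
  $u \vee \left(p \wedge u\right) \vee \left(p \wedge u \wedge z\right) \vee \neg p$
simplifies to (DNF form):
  $u \vee \neg p$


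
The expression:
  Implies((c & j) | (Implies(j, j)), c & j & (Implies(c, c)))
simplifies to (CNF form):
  c & j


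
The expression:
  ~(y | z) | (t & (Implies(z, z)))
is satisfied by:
  {t: True, z: False, y: False}
  {y: True, t: True, z: False}
  {t: True, z: True, y: False}
  {y: True, t: True, z: True}
  {y: False, z: False, t: False}


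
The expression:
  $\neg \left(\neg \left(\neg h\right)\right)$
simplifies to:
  $\neg h$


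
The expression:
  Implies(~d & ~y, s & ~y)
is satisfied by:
  {y: True, d: True, s: True}
  {y: True, d: True, s: False}
  {y: True, s: True, d: False}
  {y: True, s: False, d: False}
  {d: True, s: True, y: False}
  {d: True, s: False, y: False}
  {s: True, d: False, y: False}


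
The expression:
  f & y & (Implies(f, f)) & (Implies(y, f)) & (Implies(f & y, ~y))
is never true.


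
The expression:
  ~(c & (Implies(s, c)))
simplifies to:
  ~c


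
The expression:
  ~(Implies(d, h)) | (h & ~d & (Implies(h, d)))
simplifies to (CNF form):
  d & ~h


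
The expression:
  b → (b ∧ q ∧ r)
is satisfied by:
  {r: True, q: True, b: False}
  {r: True, q: False, b: False}
  {q: True, r: False, b: False}
  {r: False, q: False, b: False}
  {r: True, b: True, q: True}


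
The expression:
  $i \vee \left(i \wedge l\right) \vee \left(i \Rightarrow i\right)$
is always true.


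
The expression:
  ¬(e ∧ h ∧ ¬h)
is always true.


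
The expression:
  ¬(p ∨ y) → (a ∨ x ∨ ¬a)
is always true.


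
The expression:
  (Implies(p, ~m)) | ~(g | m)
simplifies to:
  ~m | ~p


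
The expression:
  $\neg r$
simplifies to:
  $\neg r$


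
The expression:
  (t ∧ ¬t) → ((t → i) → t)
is always true.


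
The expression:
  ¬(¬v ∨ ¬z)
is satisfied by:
  {z: True, v: True}


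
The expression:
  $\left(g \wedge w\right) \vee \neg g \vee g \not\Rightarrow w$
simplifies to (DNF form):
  $\text{True}$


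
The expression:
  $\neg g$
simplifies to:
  $\neg g$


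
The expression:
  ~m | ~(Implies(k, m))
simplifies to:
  ~m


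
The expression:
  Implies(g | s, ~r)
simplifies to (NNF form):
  ~r | (~g & ~s)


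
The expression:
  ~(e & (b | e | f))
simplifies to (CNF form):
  ~e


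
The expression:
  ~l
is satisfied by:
  {l: False}


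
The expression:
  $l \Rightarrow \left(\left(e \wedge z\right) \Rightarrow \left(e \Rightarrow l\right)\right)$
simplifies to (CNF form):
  $\text{True}$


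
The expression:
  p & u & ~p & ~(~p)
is never true.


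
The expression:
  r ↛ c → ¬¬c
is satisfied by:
  {c: True, r: False}
  {r: False, c: False}
  {r: True, c: True}


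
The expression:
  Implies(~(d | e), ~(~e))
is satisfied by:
  {d: True, e: True}
  {d: True, e: False}
  {e: True, d: False}


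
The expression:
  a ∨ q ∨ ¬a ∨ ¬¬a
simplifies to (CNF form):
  True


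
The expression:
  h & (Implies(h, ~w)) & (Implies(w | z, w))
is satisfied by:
  {h: True, w: False, z: False}


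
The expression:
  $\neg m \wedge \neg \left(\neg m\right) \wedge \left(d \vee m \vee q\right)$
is never true.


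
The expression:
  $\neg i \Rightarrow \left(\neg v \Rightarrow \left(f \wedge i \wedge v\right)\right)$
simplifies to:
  $i \vee v$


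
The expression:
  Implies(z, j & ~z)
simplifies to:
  ~z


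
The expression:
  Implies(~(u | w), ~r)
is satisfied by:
  {u: True, w: True, r: False}
  {u: True, w: False, r: False}
  {w: True, u: False, r: False}
  {u: False, w: False, r: False}
  {r: True, u: True, w: True}
  {r: True, u: True, w: False}
  {r: True, w: True, u: False}


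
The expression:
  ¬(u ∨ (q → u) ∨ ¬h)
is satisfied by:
  {h: True, q: True, u: False}


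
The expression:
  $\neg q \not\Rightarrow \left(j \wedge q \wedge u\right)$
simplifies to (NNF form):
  $\neg q$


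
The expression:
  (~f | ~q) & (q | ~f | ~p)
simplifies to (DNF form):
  ~f | (~p & ~q)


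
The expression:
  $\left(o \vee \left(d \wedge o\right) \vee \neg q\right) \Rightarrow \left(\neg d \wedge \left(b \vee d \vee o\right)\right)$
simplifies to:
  $\left(b \wedge \neg d\right) \vee \left(o \wedge \neg d\right) \vee \left(q \wedge \neg o\right)$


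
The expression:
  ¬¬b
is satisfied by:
  {b: True}


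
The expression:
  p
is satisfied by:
  {p: True}


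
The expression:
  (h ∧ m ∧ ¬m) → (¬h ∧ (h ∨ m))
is always true.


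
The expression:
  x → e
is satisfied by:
  {e: True, x: False}
  {x: False, e: False}
  {x: True, e: True}


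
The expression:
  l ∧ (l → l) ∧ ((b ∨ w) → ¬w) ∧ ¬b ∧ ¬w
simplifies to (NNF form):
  l ∧ ¬b ∧ ¬w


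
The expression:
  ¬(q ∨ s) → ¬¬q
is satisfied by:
  {q: True, s: True}
  {q: True, s: False}
  {s: True, q: False}


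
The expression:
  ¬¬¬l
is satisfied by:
  {l: False}


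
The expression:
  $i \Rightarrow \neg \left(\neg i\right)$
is always true.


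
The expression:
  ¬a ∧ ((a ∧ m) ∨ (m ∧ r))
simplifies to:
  m ∧ r ∧ ¬a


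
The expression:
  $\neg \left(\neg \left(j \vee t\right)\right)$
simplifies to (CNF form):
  $j \vee t$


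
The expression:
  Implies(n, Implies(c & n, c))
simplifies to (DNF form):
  True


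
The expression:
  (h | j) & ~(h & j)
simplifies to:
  (h & ~j) | (j & ~h)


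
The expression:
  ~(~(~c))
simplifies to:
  ~c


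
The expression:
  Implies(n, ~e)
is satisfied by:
  {e: False, n: False}
  {n: True, e: False}
  {e: True, n: False}


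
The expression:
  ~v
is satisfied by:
  {v: False}


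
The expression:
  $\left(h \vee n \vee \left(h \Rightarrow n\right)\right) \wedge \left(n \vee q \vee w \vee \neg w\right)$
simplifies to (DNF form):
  $\text{True}$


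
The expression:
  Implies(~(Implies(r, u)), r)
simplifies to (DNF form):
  True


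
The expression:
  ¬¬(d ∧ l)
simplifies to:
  d ∧ l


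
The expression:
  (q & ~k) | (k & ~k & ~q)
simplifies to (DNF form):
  q & ~k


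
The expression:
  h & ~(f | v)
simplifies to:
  h & ~f & ~v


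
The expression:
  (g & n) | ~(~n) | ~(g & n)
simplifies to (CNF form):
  True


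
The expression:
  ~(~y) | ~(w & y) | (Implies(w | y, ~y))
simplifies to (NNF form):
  True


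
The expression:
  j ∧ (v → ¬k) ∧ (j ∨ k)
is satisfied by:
  {j: True, k: False, v: False}
  {v: True, j: True, k: False}
  {k: True, j: True, v: False}


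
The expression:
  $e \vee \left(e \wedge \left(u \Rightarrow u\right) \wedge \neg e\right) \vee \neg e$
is always true.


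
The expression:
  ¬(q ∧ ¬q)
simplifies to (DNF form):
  True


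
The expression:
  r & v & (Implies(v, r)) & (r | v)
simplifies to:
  r & v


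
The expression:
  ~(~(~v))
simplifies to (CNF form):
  ~v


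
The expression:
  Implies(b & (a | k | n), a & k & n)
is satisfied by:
  {n: False, a: False, b: False, k: False}
  {k: True, n: False, a: False, b: False}
  {a: True, k: False, n: False, b: False}
  {k: True, a: True, n: False, b: False}
  {n: True, k: False, a: False, b: False}
  {k: True, n: True, a: False, b: False}
  {a: True, n: True, k: False, b: False}
  {k: True, a: True, n: True, b: False}
  {b: True, k: False, n: False, a: False}
  {b: True, k: True, a: True, n: True}


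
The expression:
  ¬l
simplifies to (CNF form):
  ¬l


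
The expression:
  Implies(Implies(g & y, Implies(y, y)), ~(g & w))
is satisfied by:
  {w: False, g: False}
  {g: True, w: False}
  {w: True, g: False}


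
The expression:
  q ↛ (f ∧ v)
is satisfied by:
  {q: True, v: False, f: False}
  {f: True, q: True, v: False}
  {v: True, q: True, f: False}


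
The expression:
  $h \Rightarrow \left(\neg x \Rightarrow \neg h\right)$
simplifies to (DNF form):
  $x \vee \neg h$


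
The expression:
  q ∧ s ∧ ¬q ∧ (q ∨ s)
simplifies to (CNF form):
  False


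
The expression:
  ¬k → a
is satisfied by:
  {a: True, k: True}
  {a: True, k: False}
  {k: True, a: False}


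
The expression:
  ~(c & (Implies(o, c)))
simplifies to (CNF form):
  ~c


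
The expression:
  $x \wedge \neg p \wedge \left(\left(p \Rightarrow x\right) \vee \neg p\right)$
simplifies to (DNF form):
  $x \wedge \neg p$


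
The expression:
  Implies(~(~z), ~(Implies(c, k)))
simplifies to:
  ~z | (c & ~k)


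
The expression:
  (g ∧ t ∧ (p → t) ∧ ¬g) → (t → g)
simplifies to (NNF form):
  True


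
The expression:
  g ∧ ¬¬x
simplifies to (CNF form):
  g ∧ x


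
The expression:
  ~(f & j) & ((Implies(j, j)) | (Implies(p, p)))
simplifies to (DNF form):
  ~f | ~j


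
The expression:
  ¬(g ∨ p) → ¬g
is always true.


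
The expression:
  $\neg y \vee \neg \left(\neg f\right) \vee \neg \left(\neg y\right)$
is always true.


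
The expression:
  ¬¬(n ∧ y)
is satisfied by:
  {y: True, n: True}


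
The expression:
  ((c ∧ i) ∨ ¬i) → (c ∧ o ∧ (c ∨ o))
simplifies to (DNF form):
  (c ∧ o) ∨ (i ∧ ¬c)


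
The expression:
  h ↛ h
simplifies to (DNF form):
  False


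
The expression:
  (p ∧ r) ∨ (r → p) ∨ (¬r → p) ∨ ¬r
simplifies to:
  True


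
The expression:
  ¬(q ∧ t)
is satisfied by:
  {t: False, q: False}
  {q: True, t: False}
  {t: True, q: False}


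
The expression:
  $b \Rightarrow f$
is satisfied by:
  {f: True, b: False}
  {b: False, f: False}
  {b: True, f: True}


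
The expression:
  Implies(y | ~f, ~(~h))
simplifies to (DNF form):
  h | (f & ~y)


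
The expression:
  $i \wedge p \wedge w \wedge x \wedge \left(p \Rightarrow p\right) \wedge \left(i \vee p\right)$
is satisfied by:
  {i: True, p: True, w: True, x: True}


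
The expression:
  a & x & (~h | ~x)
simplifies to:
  a & x & ~h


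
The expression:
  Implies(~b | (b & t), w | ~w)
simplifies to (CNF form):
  True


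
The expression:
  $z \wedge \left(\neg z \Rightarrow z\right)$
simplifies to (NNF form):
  $z$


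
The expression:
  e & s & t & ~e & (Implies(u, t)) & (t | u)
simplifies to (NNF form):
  False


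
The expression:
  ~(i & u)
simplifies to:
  ~i | ~u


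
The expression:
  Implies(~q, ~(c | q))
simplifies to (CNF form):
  q | ~c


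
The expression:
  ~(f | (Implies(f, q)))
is never true.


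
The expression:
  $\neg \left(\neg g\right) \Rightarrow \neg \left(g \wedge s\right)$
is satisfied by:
  {s: False, g: False}
  {g: True, s: False}
  {s: True, g: False}


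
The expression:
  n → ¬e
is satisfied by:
  {e: False, n: False}
  {n: True, e: False}
  {e: True, n: False}


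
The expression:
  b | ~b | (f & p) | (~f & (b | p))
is always true.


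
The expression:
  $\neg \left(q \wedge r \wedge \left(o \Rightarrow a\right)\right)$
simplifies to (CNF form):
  $\left(o \vee \neg q \vee \neg r\right) \wedge \left(\neg a \vee \neg q \vee \neg r\right)$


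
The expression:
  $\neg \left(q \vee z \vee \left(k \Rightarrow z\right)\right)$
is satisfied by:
  {k: True, q: False, z: False}


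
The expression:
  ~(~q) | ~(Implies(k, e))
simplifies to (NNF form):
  q | (k & ~e)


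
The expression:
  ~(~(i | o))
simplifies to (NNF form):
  i | o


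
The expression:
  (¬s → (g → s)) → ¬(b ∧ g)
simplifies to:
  ¬b ∨ ¬g ∨ ¬s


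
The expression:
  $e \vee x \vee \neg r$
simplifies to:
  $e \vee x \vee \neg r$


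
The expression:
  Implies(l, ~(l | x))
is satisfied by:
  {l: False}


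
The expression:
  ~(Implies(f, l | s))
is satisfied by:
  {f: True, l: False, s: False}


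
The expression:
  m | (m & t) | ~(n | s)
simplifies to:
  m | (~n & ~s)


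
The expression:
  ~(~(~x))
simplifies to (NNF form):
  ~x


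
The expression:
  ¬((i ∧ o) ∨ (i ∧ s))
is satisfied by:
  {o: False, i: False, s: False}
  {s: True, o: False, i: False}
  {o: True, s: False, i: False}
  {s: True, o: True, i: False}
  {i: True, s: False, o: False}


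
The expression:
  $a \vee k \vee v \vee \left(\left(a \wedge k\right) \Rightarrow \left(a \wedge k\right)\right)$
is always true.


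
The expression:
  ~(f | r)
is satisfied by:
  {r: False, f: False}


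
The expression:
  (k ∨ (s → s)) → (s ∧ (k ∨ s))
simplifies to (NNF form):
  s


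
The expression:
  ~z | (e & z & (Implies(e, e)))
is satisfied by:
  {e: True, z: False}
  {z: False, e: False}
  {z: True, e: True}


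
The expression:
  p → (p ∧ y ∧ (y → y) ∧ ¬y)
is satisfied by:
  {p: False}


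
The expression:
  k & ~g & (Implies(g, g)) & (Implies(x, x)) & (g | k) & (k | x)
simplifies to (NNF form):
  k & ~g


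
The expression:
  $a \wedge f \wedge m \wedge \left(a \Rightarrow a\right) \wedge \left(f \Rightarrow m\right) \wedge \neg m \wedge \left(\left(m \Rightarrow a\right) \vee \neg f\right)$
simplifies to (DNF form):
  $\text{False}$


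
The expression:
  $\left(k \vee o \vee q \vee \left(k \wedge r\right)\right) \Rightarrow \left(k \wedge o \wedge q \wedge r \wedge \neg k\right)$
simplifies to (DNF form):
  $\neg k \wedge \neg o \wedge \neg q$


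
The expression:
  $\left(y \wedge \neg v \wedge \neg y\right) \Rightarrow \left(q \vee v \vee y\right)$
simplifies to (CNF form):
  $\text{True}$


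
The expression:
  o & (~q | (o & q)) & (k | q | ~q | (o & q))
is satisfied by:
  {o: True}


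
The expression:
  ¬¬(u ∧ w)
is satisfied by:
  {u: True, w: True}


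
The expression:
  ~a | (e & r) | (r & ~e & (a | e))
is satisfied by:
  {r: True, a: False}
  {a: False, r: False}
  {a: True, r: True}


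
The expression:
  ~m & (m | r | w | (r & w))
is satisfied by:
  {r: True, w: True, m: False}
  {r: True, w: False, m: False}
  {w: True, r: False, m: False}


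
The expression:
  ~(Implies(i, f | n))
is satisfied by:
  {i: True, n: False, f: False}


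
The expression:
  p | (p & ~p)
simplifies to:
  p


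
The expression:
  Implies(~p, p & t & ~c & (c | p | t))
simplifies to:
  p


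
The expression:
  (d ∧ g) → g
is always true.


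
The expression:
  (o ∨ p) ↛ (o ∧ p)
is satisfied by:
  {o: True, p: False}
  {p: True, o: False}


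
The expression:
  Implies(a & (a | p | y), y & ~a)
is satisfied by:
  {a: False}


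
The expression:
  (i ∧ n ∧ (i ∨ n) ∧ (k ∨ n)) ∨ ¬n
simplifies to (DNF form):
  i ∨ ¬n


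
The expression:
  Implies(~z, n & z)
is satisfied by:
  {z: True}


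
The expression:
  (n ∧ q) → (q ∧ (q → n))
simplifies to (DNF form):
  True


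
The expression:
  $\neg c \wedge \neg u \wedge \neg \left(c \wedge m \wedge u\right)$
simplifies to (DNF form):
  $\neg c \wedge \neg u$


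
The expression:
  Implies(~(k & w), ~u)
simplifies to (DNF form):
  ~u | (k & w)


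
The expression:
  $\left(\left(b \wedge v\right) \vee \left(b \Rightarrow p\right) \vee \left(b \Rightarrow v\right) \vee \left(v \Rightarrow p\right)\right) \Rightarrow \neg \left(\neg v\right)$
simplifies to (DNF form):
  $v$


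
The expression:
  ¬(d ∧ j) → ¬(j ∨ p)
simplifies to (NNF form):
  (d ∧ j) ∨ (¬j ∧ ¬p)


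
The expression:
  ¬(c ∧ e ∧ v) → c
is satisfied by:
  {c: True}


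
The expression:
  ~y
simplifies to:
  ~y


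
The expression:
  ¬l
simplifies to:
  ¬l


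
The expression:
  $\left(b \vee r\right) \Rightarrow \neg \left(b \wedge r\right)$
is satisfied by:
  {b: False, r: False}
  {r: True, b: False}
  {b: True, r: False}


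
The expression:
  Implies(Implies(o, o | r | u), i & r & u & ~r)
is never true.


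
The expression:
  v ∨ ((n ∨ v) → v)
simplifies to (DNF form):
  v ∨ ¬n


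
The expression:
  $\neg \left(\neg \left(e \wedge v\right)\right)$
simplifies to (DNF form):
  $e \wedge v$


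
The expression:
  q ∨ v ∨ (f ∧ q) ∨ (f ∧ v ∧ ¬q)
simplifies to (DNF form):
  q ∨ v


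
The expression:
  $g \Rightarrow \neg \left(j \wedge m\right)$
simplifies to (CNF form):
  $\neg g \vee \neg j \vee \neg m$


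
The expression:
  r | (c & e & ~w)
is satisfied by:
  {r: True, e: True, c: True, w: False}
  {r: True, e: True, c: False, w: False}
  {r: True, c: True, e: False, w: False}
  {r: True, c: False, e: False, w: False}
  {r: True, w: True, e: True, c: True}
  {r: True, w: True, e: True, c: False}
  {r: True, w: True, e: False, c: True}
  {r: True, w: True, e: False, c: False}
  {e: True, c: True, r: False, w: False}


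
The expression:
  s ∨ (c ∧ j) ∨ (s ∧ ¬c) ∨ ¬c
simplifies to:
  j ∨ s ∨ ¬c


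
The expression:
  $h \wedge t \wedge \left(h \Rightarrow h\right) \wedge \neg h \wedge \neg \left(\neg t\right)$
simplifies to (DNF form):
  $\text{False}$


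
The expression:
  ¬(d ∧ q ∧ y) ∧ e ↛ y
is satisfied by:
  {e: True, y: False}


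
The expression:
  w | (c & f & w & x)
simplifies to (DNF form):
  w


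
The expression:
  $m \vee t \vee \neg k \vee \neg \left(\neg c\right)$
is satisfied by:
  {c: True, t: True, m: True, k: False}
  {c: True, t: True, k: False, m: False}
  {c: True, m: True, k: False, t: False}
  {c: True, k: False, m: False, t: False}
  {t: True, m: True, k: False, c: False}
  {t: True, k: False, m: False, c: False}
  {m: True, t: False, k: False, c: False}
  {t: False, k: False, m: False, c: False}
  {t: True, c: True, k: True, m: True}
  {t: True, c: True, k: True, m: False}
  {c: True, k: True, m: True, t: False}
  {c: True, k: True, t: False, m: False}
  {m: True, k: True, t: True, c: False}
  {k: True, t: True, c: False, m: False}
  {k: True, m: True, c: False, t: False}


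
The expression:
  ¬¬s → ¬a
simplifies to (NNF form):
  ¬a ∨ ¬s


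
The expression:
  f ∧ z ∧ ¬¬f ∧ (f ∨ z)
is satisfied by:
  {z: True, f: True}


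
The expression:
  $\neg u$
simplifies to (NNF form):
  $\neg u$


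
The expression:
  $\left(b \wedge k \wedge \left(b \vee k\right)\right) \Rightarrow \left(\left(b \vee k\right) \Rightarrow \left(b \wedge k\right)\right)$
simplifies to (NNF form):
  $\text{True}$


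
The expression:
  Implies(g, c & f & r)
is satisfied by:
  {f: True, r: True, c: True, g: False}
  {f: True, r: True, c: False, g: False}
  {f: True, c: True, r: False, g: False}
  {f: True, c: False, r: False, g: False}
  {r: True, c: True, f: False, g: False}
  {r: True, c: False, f: False, g: False}
  {c: True, f: False, r: False, g: False}
  {c: False, f: False, r: False, g: False}
  {g: True, f: True, r: True, c: True}


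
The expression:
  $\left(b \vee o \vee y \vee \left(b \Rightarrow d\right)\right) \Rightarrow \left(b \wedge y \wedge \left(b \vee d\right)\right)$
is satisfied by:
  {b: True, y: True}


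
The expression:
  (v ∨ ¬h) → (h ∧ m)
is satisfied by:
  {h: True, m: True, v: False}
  {h: True, v: False, m: False}
  {h: True, m: True, v: True}


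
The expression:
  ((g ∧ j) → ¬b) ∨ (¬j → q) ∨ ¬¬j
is always true.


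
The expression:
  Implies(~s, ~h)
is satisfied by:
  {s: True, h: False}
  {h: False, s: False}
  {h: True, s: True}


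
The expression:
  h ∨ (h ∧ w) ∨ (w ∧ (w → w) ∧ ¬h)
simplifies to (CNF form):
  h ∨ w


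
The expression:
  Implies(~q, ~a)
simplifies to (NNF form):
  q | ~a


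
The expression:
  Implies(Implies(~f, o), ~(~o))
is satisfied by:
  {o: True, f: False}
  {f: False, o: False}
  {f: True, o: True}


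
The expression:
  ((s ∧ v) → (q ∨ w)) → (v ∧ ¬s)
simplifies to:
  v ∧ (¬q ∨ ¬s) ∧ (¬s ∨ ¬w)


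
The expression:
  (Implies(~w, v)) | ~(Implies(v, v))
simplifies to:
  v | w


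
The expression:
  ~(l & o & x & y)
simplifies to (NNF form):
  ~l | ~o | ~x | ~y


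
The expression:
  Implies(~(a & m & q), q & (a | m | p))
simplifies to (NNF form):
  q & (a | m | p)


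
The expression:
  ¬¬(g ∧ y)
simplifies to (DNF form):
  g ∧ y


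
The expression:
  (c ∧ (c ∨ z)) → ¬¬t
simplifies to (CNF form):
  t ∨ ¬c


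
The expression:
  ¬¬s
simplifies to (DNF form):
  s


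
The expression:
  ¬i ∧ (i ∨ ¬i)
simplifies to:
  ¬i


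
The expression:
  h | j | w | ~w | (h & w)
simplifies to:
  True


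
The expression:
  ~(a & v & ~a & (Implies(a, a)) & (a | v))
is always true.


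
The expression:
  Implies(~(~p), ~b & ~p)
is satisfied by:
  {p: False}


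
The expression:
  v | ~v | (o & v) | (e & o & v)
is always true.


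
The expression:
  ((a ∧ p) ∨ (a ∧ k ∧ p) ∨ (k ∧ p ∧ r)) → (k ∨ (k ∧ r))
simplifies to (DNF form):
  k ∨ ¬a ∨ ¬p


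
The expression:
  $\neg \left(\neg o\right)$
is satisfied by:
  {o: True}


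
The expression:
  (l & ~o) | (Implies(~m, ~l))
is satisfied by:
  {m: True, l: False, o: False}
  {l: False, o: False, m: False}
  {o: True, m: True, l: False}
  {o: True, l: False, m: False}
  {m: True, l: True, o: False}
  {l: True, m: False, o: False}
  {o: True, l: True, m: True}


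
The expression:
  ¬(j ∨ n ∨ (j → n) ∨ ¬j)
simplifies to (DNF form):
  False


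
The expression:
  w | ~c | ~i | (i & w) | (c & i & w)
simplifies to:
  w | ~c | ~i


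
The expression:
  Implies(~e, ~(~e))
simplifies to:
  e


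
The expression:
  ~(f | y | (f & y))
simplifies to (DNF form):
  ~f & ~y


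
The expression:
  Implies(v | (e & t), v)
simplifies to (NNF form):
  v | ~e | ~t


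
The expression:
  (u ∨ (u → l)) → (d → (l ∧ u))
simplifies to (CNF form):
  (l ∨ ¬d) ∧ (u ∨ ¬d)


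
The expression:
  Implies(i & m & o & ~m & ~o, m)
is always true.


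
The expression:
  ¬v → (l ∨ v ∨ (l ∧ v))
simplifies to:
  l ∨ v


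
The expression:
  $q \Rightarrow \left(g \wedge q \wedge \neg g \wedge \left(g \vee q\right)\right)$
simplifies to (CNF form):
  $\neg q$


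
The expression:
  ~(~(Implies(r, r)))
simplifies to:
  True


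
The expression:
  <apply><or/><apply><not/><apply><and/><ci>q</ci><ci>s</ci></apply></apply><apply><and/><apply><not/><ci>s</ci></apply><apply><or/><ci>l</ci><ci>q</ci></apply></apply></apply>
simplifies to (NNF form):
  <apply><or/><apply><not/><ci>q</ci></apply><apply><not/><ci>s</ci></apply></apply>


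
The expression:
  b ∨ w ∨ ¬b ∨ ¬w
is always true.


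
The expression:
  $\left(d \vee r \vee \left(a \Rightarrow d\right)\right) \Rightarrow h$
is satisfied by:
  {h: True, a: True, r: False, d: False}
  {h: True, a: False, r: False, d: False}
  {d: True, h: True, a: True, r: False}
  {d: True, h: True, a: False, r: False}
  {h: True, r: True, a: True, d: False}
  {h: True, r: True, a: False, d: False}
  {h: True, r: True, d: True, a: True}
  {h: True, r: True, d: True, a: False}
  {a: True, h: False, r: False, d: False}


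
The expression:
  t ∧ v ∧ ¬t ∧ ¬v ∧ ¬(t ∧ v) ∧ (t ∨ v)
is never true.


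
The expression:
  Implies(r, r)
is always true.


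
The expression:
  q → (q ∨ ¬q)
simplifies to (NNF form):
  True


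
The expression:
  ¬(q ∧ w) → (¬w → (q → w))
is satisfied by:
  {w: True, q: False}
  {q: False, w: False}
  {q: True, w: True}


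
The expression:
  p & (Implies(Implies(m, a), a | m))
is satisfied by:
  {p: True, a: True, m: True}
  {p: True, a: True, m: False}
  {p: True, m: True, a: False}


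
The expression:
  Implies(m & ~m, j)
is always true.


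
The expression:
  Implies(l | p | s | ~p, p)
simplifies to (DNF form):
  p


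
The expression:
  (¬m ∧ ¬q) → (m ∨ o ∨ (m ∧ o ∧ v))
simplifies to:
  m ∨ o ∨ q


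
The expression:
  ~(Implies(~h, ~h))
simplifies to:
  False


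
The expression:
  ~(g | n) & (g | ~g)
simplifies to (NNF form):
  ~g & ~n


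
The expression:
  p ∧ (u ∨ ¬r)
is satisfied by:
  {p: True, u: True, r: False}
  {p: True, u: False, r: False}
  {p: True, r: True, u: True}


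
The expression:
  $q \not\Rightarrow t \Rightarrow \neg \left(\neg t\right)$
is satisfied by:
  {t: True, q: False}
  {q: False, t: False}
  {q: True, t: True}


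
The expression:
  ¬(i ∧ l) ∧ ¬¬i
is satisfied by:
  {i: True, l: False}


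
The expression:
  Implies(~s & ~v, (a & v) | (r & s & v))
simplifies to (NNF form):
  s | v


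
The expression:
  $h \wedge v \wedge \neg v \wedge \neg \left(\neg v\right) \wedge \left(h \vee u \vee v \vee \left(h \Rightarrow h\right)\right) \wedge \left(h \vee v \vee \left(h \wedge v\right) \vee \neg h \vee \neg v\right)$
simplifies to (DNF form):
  $\text{False}$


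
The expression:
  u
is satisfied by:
  {u: True}


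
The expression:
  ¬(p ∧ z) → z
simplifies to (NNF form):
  z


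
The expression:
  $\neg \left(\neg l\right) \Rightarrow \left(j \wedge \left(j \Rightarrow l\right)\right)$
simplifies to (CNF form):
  $j \vee \neg l$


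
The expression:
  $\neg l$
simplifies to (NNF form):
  $\neg l$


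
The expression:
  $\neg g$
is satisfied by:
  {g: False}


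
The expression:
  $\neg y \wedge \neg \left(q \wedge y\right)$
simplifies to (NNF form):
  $\neg y$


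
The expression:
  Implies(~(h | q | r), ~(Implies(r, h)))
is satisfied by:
  {r: True, q: True, h: True}
  {r: True, q: True, h: False}
  {r: True, h: True, q: False}
  {r: True, h: False, q: False}
  {q: True, h: True, r: False}
  {q: True, h: False, r: False}
  {h: True, q: False, r: False}


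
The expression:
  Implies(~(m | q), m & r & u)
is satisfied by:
  {q: True, m: True}
  {q: True, m: False}
  {m: True, q: False}


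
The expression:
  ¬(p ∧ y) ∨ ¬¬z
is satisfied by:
  {z: True, p: False, y: False}
  {p: False, y: False, z: False}
  {y: True, z: True, p: False}
  {y: True, p: False, z: False}
  {z: True, p: True, y: False}
  {p: True, z: False, y: False}
  {y: True, p: True, z: True}


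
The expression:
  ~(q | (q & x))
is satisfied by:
  {q: False}


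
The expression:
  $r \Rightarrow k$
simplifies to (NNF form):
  $k \vee \neg r$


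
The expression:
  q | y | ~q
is always true.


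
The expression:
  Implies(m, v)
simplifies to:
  v | ~m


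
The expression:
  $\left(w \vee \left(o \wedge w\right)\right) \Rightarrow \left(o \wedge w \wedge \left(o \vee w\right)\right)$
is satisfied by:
  {o: True, w: False}
  {w: False, o: False}
  {w: True, o: True}


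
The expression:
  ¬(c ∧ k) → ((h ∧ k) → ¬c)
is always true.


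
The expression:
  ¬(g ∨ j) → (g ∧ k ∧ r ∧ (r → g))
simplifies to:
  g ∨ j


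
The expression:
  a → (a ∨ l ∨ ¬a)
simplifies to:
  True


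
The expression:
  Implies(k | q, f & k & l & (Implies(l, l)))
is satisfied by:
  {f: True, l: True, q: False, k: False}
  {f: True, q: False, l: False, k: False}
  {l: True, f: False, q: False, k: False}
  {f: False, q: False, l: False, k: False}
  {k: True, f: True, l: True, q: False}
  {k: True, f: True, l: True, q: True}


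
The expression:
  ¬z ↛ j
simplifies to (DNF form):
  j ∨ ¬z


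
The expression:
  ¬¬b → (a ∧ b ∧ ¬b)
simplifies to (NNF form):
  ¬b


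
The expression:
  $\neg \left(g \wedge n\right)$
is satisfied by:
  {g: False, n: False}
  {n: True, g: False}
  {g: True, n: False}


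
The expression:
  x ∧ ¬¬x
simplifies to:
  x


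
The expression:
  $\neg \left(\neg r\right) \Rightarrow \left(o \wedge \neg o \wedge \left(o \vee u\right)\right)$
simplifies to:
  $\neg r$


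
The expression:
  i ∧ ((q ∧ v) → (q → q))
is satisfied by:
  {i: True}


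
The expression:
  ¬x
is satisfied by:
  {x: False}


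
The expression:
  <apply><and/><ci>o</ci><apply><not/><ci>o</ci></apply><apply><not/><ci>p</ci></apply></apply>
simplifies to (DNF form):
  <false/>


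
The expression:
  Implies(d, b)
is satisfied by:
  {b: True, d: False}
  {d: False, b: False}
  {d: True, b: True}


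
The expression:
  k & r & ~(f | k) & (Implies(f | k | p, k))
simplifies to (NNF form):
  False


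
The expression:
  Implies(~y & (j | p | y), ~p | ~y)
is always true.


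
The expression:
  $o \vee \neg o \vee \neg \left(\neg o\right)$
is always true.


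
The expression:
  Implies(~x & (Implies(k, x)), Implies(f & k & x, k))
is always true.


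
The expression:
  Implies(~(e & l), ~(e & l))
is always true.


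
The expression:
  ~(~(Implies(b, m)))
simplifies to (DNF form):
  m | ~b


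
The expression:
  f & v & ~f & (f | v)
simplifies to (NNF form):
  False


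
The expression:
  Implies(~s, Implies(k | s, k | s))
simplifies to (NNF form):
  True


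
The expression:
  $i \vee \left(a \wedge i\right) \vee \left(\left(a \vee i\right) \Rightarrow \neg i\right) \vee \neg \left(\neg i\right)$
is always true.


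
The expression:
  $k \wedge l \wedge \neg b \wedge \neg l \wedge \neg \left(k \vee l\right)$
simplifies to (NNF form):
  $\text{False}$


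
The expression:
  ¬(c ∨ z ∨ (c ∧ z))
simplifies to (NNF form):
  ¬c ∧ ¬z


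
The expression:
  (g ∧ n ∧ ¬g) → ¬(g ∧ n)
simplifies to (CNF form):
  True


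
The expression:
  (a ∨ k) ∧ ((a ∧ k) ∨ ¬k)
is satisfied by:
  {a: True}


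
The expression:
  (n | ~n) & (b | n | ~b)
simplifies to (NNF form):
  True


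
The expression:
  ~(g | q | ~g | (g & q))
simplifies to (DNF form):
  False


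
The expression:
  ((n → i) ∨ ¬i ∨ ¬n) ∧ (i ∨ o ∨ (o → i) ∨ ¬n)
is always true.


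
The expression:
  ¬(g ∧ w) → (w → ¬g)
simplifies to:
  True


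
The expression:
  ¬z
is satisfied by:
  {z: False}


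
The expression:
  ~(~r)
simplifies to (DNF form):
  r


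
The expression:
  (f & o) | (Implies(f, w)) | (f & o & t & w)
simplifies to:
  o | w | ~f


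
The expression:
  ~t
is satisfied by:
  {t: False}


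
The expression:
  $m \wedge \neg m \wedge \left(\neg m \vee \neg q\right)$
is never true.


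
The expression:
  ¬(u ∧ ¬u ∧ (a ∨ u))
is always true.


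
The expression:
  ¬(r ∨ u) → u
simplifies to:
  r ∨ u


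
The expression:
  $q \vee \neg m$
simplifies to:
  $q \vee \neg m$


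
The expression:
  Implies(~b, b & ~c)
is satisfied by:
  {b: True}


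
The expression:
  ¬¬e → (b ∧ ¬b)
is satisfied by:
  {e: False}


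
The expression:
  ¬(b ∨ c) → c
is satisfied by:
  {b: True, c: True}
  {b: True, c: False}
  {c: True, b: False}


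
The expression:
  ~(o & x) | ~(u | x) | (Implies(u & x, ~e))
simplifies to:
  ~e | ~o | ~u | ~x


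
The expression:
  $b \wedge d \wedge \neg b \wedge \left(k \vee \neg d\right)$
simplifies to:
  $\text{False}$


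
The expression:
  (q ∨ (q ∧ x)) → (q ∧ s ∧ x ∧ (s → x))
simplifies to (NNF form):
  (s ∧ x) ∨ ¬q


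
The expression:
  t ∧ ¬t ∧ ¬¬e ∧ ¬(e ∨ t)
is never true.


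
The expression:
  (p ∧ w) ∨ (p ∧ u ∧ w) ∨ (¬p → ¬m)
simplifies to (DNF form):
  p ∨ ¬m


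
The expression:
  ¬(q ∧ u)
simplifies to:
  ¬q ∨ ¬u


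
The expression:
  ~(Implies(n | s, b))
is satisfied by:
  {n: True, s: True, b: False}
  {n: True, s: False, b: False}
  {s: True, n: False, b: False}


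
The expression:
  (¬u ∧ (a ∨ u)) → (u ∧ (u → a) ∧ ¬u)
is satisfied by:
  {u: True, a: False}
  {a: False, u: False}
  {a: True, u: True}


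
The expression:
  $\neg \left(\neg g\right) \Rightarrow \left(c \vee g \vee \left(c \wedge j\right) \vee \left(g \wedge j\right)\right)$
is always true.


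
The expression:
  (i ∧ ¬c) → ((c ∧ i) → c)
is always true.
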